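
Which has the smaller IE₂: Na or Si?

Consider each +1 ion: Na⁺ is the bare [Ne] core; Si⁺ still has 3 valence electrons.
Pulling an electron out of a noble-gas core costs far more than removing a remaining valence electron, so Na sits at the high end of IE_2.
The numbers (kJ/mol): Na 4562, Si 1577.
Overall IE_2 order: Si < Na.

Si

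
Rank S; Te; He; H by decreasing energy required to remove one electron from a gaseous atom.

H is in period 1, group 1; He is in period 1, group 18; S is in period 3, group 16; Te is in period 5, group 16.
Across a period the outer electron is held more tightly (higher IE₁); down a group it sits in a higher shell, more shielded, and comes off more easily.
Neither a single period nor a single group — weigh both effects.
S > Te: they share group 16; the group trend gives S the larger value.
H > S: period and group pull opposite ways; the down-group shift dominates (1312 vs 1000 kJ/mol).
He > H: He lies to the right of H in period 1, so the across-period effect alone puts He higher.
Approximate values (kJ/mol): H 1312, He 2372, S 1000, Te 869.
So from highest to lowest: He > H > S > Te.

He > H > S > Te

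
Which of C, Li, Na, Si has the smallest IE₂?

Si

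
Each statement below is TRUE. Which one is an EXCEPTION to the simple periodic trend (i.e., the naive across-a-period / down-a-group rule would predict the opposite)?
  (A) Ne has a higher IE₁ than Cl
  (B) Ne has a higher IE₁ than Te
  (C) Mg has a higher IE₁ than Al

The general trend: IE₁ increases across a period and decreases down a group.
(A) Ne (period 2, group 18) vs Cl (period 3, group 17): the stated order agrees with the simple trend.
(B) Ne (period 2, group 18) vs Te (period 5, group 16): the stated order agrees with the simple trend.
(C) Mg (period 3, group 2) vs Al (period 3, group 13): the stated order contradicts the simple trend.
The exception is (C): Al's single 3p electron is easier to remove than one from Mg's filled 3s².

(C)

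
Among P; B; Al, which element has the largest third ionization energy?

Consider each +2 ion: P²⁺ still has 3 valence electrons; B²⁺ still has 1 valence electron; Al²⁺ still has 1 valence electron.
All are still removing valence electrons, so compare the +2 ions as you would atoms: IE_3 generally rises across a period (higher Z_eff) and falls down a group (larger shell), subject to the usual subshell exceptions.
Valence configurations: P²⁺ [Ne]3s²3p¹, B²⁺ [He]2s¹, Al²⁺ [Ne]3s¹.
The numbers (kJ/mol): P 2914, B 3660, Al 2745.
Putting it together, IE_3: Al < P < B.

B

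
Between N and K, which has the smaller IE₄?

After 3 electrons have been removed, what remains? N³⁺ still has 2 valence electrons; K³⁺ is already 2 electrons into the core.
Usually core removal costs more than valence removal, but here the competition is close: a tightly held n=2 valence electron can cost more to remove than an n=3 core electron, so the actual values have to decide it.
The numbers (kJ/mol): N 7475, K 5877.
Hence IE_4: K < N.

K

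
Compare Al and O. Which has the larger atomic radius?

Al

O is in period 2, group 16; Al is in period 3, group 13.
Atomic radius shrinks across a period as nuclear charge pulls the same shell inward, and grows down a group as new shells are added.
Here both period and group differ, so the two effects have to be weighed against each other.
Al > O: both effects reinforce here, so Al is clearly the larger of the two.
Tabulated atomic radius (pm): O 63, Al 126.
So Al has the larger atomic radius (Al > O).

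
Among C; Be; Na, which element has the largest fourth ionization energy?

After 3 electrons have been removed, what remains? C³⁺ still has 1 valence electron; Be³⁺ is already 1 electron into the core; Na³⁺ is already 2 electrons into the core.
Pulling an electron out of a noble-gas core costs far more than removing a remaining valence electron, so Na and Be sit at the high end of IE_4.
Tabulated IE_4 (kJ/mol): C 6223, Be 21007, Na 9543.
So the fourth ionization energies run C < Na < Be.

Be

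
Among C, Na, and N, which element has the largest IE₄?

Na

IE_4 is the cost of taking one more electron from the +3 cation: C³⁺ still has 1 valence electron; Na³⁺ is already 2 electrons into the core; N³⁺ still has 2 valence electrons.
Core electrons are held far more tightly than valence electrons, so Na tops the IE_4 order.
Valence configurations: C³⁺ [He]2s¹, N³⁺ [He]2s².
The numbers (kJ/mol): C 6223, Na 9543, N 7475.
Overall IE_4 order: C < N < Na.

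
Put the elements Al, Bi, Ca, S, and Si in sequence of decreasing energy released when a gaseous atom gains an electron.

Adding an electron releases more energy for atoms nearer the top right (short of the noble gases).
Here both period and group differ, so the two effects have to be weighed against each other.
Al > Ca: relative to Ca, both the across-period and down-group shifts push Al's electron affinity up.
Bi > Al: the two effects oppose for this pair; the across-period effect wins (91 vs 42 kJ/mol).
Si > Bi: the two effects oppose for this pair; the down-group effect wins (134 vs 91 kJ/mol).
S > Si: both are in period 3; the period trend gives S the larger value.
Tabulated electron affinity (kJ/mol): Al 42, Si 134, S 200, Ca 2, Bi 91.
So from highest to lowest: S > Si > Bi > Al > Ca.

S > Si > Bi > Al > Ca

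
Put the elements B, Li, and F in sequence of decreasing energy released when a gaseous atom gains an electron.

Li is in period 2, group 1; B is in period 2, group 13; F is in period 2, group 17.
Atoms with high Z_eff and room in the valence shell (especially the halogens) have the most exothermic electron affinities.
All lie in period 2; the across-period trend (electron affinity increases left to right) applies, with the exception below.
Note the exception: Li has a higher electron affinity than B, contrary to the simple trend — B's ns²np¹ configuration gives only a small electron affinity — the sparsely filled np subshell binds an added electron weakly.
For reference (kJ/mol): Li 60, B 27, F 328.
So from highest to lowest: F > Li > B.

F > Li > B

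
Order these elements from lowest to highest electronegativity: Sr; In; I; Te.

EN rises left→right (higher Z_eff, smaller atoms) and falls top→bottom (larger, more shielded atoms).
All lie in period 5, so electronegativity increases left to right.
So from lowest to highest: Sr < In < Te < I.

Sr < In < Te < I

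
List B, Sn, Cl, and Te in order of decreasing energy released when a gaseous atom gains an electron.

B is in period 2, group 13; Cl is in period 3, group 17; Sn is in period 5, group 14; Te is in period 5, group 16.
Electron affinity generally becomes more exothermic across a period toward the halogens and less exothermic down a group.
Neither a single period nor a single group — weigh both effects.
Sn > B: the two effects oppose for this pair; the across-period effect wins (107 vs 27 kJ/mol).
Te > Sn: both are in period 5; the period trend gives Te the larger value.
Cl > Te: relative to Te, both the across-period and down-group shifts push Cl's electron affinity up.
For reference (kJ/mol): B 27, Cl 349, Sn 107, Te 190.
So from highest to lowest: Cl > Te > Sn > B.

Cl > Te > Sn > B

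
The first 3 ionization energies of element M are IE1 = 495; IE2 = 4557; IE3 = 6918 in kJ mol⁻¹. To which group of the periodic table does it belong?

Group 1

Look for the largest jump between consecutive ionization energies: IE2/IE1 ≈ 9.2, far larger than any earlier ratio.
That jump marks the point where a core electron is being removed. So the atom has 1 valence electron.
A main-group element with 1 valence electron is in group 1.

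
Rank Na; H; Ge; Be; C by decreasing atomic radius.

Na, Ge, Be, C, H

H is in period 1, group 1; Be is in period 2, group 2; C is in period 2, group 14; Na is in period 3, group 1; Ge is in period 4, group 14.
Moving right in a period, electrons are added to the same shell under a stronger nuclear pull, so atoms get smaller; moving down, a new shell is opened and atoms get larger.
Here both period and group differ, so the two effects have to be weighed against each other.
C > H: period and group pull opposite ways; the down-group shift dominates (75 vs 32 pm).
Be > C: both are in period 2; the period trend gives Be the larger value.
Ge > Be: period and group pull opposite ways; the down-group shift dominates (121 vs 102 pm).
Na > Ge: the two effects oppose for this pair; the across-period effect wins (155 vs 121 pm).
Tabulated atomic radius (pm): H 32, Be 102, C 75, Na 155, Ge 121.
So from largest to smallest: Na > Ge > Be > C > H.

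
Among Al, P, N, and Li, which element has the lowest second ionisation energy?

Al

Consider each +1 ion: Al⁺ still has 2 valence electrons; P⁺ still has 4 valence electrons; N⁺ still has 4 valence electrons; Li⁺ is the bare [He] core.
Pulling an electron out of a noble-gas core costs far more than removing a remaining valence electron, so Li sits at the high end of IE_2.
Valence configurations: Al⁺ [Ne]3s², P⁺ [Ne]3s²3p², N⁺ [He]2s²2p².
The numbers (kJ/mol): Al 1817, P 1907, N 2856, Li 7298.
Putting it together, IE_2: Al < P < N < Li.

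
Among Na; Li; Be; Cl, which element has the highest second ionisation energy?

The second ionization energy removes an electron from the +1 ion. For each element: Na⁺ is the bare [Ne] core; Li⁺ is the bare [He] core; Be⁺ still has 1 valence electron; Cl⁺ still has 6 valence electrons.
Breaking into a closed-shell core is much more expensive than removing a leftover valence electron — Na and Li have the largest IE_2 here.
Valence configurations: Be⁺ [He]2s¹, Cl⁺ [Ne]3s²3p⁴.
Tabulated IE_2 (kJ/mol): Na 4562, Li 7298, Be 1757, Cl 2298.
So the second ionization energies run Be < Cl < Na < Li.

Li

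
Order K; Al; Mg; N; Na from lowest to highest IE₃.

Al < K < N < Na < Mg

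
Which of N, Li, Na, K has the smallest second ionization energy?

N

Consider each +1 ion: N⁺ still has 4 valence electrons; Li⁺ is the bare [He] core; Na⁺ is the bare [Ne] core; K⁺ is the bare [Ar] core.
Breaking into a closed-shell core is much more expensive than removing a leftover valence electron — K, Na and Li have the largest IE_2 here.
Tabulated IE_2 (kJ/mol): N 2856, Li 7298, Na 4562, K 3052.
Overall IE_2 order: N < K < Na < Li.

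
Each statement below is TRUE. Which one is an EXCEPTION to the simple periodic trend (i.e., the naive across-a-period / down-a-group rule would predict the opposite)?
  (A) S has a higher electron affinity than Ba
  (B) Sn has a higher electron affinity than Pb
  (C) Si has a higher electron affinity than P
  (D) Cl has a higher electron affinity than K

(C)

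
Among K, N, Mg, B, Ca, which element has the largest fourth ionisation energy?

B

After 3 electrons have been removed, what remains? K³⁺ is already 2 electrons into the core; N³⁺ still has 2 valence electrons; Mg³⁺ is already 1 electron into the core; B³⁺ is the bare [He] core; Ca³⁺ is already 1 electron into the core.
Usually core removal costs more than valence removal, but here the competition is close: a tightly held n=2 valence electron can cost more to remove than an n=3 core electron, so the actual values have to decide it.
Approximate IE_4 values (kJ/mol): K 5877, N 7475, Mg 10543, B 25026, Ca 6491.
Putting it together, IE_4: K < Ca < N < Mg < B.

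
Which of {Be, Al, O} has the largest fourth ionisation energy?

IE_4 is the cost of taking one more electron from the +3 cation: Be³⁺ is already 1 electron into the core; Al³⁺ is the bare [Ne] core; O³⁺ still has 3 valence electrons.
Core electrons are held far more tightly than valence electrons, so Al and Be top the IE_4 order.
Tabulated IE_4 (kJ/mol): Be 21007, Al 11577, O 7469.
Putting it together, IE_4: O < Al < Be.

Be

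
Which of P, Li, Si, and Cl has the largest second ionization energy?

The second ionization energy removes an electron from the +1 ion. For each element: P⁺ still has 4 valence electrons; Li⁺ is the bare [He] core; Si⁺ still has 3 valence electrons; Cl⁺ still has 6 valence electrons.
Pulling an electron out of a noble-gas core costs far more than removing a remaining valence electron, so Li sits at the high end of IE_2.
Valence configurations: P⁺ [Ne]3s²3p², Si⁺ [Ne]3s²3p¹, Cl⁺ [Ne]3s²3p⁴.
Tabulated IE_2 (kJ/mol): P 1907, Li 7298, Si 1577, Cl 2298.
Hence IE_2: Si < P < Cl < Li.

Li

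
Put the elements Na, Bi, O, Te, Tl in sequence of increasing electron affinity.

Tl, Na, Bi, O, Te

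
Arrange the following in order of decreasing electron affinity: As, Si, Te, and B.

Te > Si > As > B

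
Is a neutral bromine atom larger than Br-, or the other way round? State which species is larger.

Forming Br- adds 1 electron to Br. More electron–electron repulsion in the same shell, with unchanged nuclear charge, lets the cloud expand.
An anion is larger than its parent atom: Br- > Br.

Br-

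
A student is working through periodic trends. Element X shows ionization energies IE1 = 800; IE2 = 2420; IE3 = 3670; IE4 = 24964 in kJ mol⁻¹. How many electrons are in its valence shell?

Look for the largest jump between consecutive ionization energies: IE4/IE3 ≈ 6.8, far larger than any earlier ratio.
That jump marks the point where a core electron is being removed. So the atom has 3 valence electrons.

3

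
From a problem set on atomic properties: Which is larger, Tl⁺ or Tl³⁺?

Tl⁺

Both ions have Z = 81 protons, but Tl³⁺ has lost more electrons, so its remaining electrons feel a larger effective nuclear charge per electron and are pulled in more tightly.
Higher positive charge → smaller ion, so Tl⁺ > Tl³⁺.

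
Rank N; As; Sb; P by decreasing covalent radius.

Sb > As > P > N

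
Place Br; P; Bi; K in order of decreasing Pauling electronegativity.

Br, P, Bi, K

Electronegativity increases across a period and decreases down a group, tracking effective nuclear charge and atomic size.
Here both period and group differ, so the two effects have to be weighed against each other.
Bi > K: the two effects oppose for this pair; the across-period effect wins (2.02 vs 0.82).
P > Bi: they share group 15; the group trend gives P the larger value.
Br > P: the two effects oppose for this pair; the across-period effect wins (2.96 vs 2.19).
Approximate values (Pauling): P 2.19, K 0.82, Br 2.96, Bi 2.02.
So from highest to lowest: Br > P > Bi > K.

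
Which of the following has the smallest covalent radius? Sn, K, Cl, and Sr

Cl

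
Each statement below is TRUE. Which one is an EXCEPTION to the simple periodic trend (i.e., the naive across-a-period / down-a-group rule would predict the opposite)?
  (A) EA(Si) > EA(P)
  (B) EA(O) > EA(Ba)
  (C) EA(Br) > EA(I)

(A)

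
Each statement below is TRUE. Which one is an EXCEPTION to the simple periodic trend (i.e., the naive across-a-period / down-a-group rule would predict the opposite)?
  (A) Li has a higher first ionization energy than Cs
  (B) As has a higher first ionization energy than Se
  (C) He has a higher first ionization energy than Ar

The general trend: first ionization energy increases across a period and decreases down a group.
(A) Li (period 2, group 1) vs Cs (period 6, group 1): the stated order agrees with the simple trend.
(B) As (period 4, group 15) vs Se (period 4, group 16): the stated order contradicts the simple trend.
(C) He (period 1, group 18) vs Ar (period 3, group 18): the stated order agrees with the simple trend.
The exception is (B): Se (4p⁴) ionizes more easily than half-filled As (4p³).

(B)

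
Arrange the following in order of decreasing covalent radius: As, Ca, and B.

B is in period 2, group 13; Ca is in period 4, group 2; As is in period 4, group 15.
Moving right in a period, electrons are added to the same shell under a stronger nuclear pull, so atoms get smaller; moving down, a new shell is opened and atoms get larger.
These span different periods and groups, so the two trends combine.
As > B: the two effects oppose for this pair; the down-group effect wins (121 vs 85 pm).
Ca > As: both are in period 4; the period trend gives Ca the larger value.
For reference (pm): B 85, Ca 171, As 121.
So from largest to smallest: Ca > As > B.

Ca, As, B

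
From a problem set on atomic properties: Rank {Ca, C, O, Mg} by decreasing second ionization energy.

The second ionization energy removes an electron from the +1 ion. For each element: Ca⁺ still has 1 valence electron; C⁺ still has 3 valence electrons; O⁺ still has 5 valence electrons; Mg⁺ still has 1 valence electron.
All are still removing valence electrons, so compare the +1 ions as you would atoms: IE_2 generally rises across a period (higher Z_eff) and falls down a group (larger shell), subject to the usual subshell exceptions.
Valence configurations: Ca⁺ [Ar]4s¹, C⁺ [He]2s²2p¹, O⁺ [He]2s²2p³, Mg⁺ [Ne]3s¹.
Approximate IE_2 values (kJ/mol): Ca 1145, C 2353, O 3388, Mg 1451.
Overall IE_2 order: Ca < Mg < C < O.

O, C, Mg, Ca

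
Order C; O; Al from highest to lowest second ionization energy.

O > C > Al

After 1 electron has been removed, what remains? C⁺ still has 3 valence electrons; O⁺ still has 5 valence electrons; Al⁺ still has 2 valence electrons.
All are still removing valence electrons, so compare the +1 ions as you would atoms: IE_2 generally rises across a period (higher Z_eff) and falls down a group (larger shell), subject to the usual subshell exceptions.
Valence configurations: C⁺ [He]2s²2p¹, O⁺ [He]2s²2p³, Al⁺ [Ne]3s².
Tabulated IE_2 (kJ/mol): C 2353, O 3388, Al 1817.
Overall IE_2 order: Al < C < O.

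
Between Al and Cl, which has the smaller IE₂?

Consider each +1 ion: Al⁺ still has 2 valence electrons; Cl⁺ still has 6 valence electrons.
All are still removing valence electrons, so compare the +1 ions as you would atoms: IE_2 generally rises across a period (higher Z_eff) and falls down a group (larger shell), subject to the usual subshell exceptions.
Valence configurations: Al⁺ [Ne]3s², Cl⁺ [Ne]3s²3p⁴.
Approximate IE_2 values (kJ/mol): Al 1817, Cl 2298.
Hence IE_2: Al < Cl.

Al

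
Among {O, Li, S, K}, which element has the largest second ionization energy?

The second ionization energy removes an electron from the +1 ion. For each element: O⁺ still has 5 valence electrons; Li⁺ is the bare [He] core; S⁺ still has 5 valence electrons; K⁺ is the bare [Ar] core.
Usually core removal costs more than valence removal, but here the competition is close: a tightly held n=2 valence electron can cost more to remove than an n=3 core electron, so the actual values have to decide it.
Valence configurations: O⁺ [He]2s²2p³, S⁺ [Ne]3s²3p³.
The numbers (kJ/mol): O 3388, Li 7298, S 2252, K 3052.
Hence IE_2: S < K < O < Li.

Li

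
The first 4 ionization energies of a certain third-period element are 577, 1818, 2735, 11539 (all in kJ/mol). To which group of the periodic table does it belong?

Look for the largest jump between consecutive ionization energies: IE4/IE3 ≈ 4.2, far larger than any earlier ratio.
That jump marks the point where a core electron is being removed. So the atom has 3 valence electrons.
A main-group element with 3 valence electrons is in group 13.

Group 13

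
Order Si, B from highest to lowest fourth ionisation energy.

The fourth ionization energy removes an electron from the +3 ion. For each element: Si³⁺ still has 1 valence electron; B³⁺ is the bare [He] core.
Pulling an electron out of a noble-gas core costs far more than removing a remaining valence electron, so B sits at the high end of IE_4.
The numbers (kJ/mol): Si 4356, B 25026.
Overall IE_4 order: Si < B.

B > Si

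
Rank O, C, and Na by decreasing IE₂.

After 1 electron has been removed, what remains? O⁺ still has 5 valence electrons; C⁺ still has 3 valence electrons; Na⁺ is the bare [Ne] core.
Core electrons are held far more tightly than valence electrons, so Na tops the IE_2 order.
Valence configurations: O⁺ [He]2s²2p³, C⁺ [He]2s²2p¹.
Approximate IE_2 values (kJ/mol): O 3388, C 2353, Na 4562.
Putting it together, IE_2: C < O < Na.

Na, O, C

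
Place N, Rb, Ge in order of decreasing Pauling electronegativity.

N, Ge, Rb

Electronegativity increases across a period and decreases down a group, tracking effective nuclear charge and atomic size.
Here both period and group differ, so the two effects have to be weighed against each other.
Ge > Rb: relative to Rb, both the across-period and down-group shifts push Ge's electronegativity up.
N > Ge: both effects reinforce here, so N is clearly the higher of the two.
Tabulated electronegativity (Pauling): N 3.04, Ge 2.01, Rb 0.82.
So from highest to lowest: N > Ge > Rb.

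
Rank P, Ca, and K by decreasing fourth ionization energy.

The fourth ionization energy removes an electron from the +3 ion. For each element: P³⁺ still has 2 valence electrons; Ca³⁺ is already 1 electron into the core; K³⁺ is already 2 electrons into the core.
Core electrons are held far more tightly than valence electrons, so K and Ca top the IE_4 order.
The numbers (kJ/mol): P 4964, Ca 6491, K 5877.
Hence IE_4: P < K < Ca.

Ca, K, P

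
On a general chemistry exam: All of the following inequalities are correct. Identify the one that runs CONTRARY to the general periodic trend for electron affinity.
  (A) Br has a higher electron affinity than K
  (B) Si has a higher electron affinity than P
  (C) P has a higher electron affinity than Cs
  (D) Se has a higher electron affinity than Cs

(B)

The general trend: electron affinity increases across a period and decreases down a group.
(A) Br (period 4, group 17) vs K (period 4, group 1): the stated order agrees with the simple trend.
(B) Si (period 3, group 14) vs P (period 3, group 15): the stated order contradicts the simple trend.
(C) P (period 3, group 15) vs Cs (period 6, group 1): the stated order agrees with the simple trend.
(D) Se (period 4, group 16) vs Cs (period 6, group 1): the stated order agrees with the simple trend.
The exception is (B): adding an electron to P's half-filled 3p³ is unfavourable, so Si (3p²) has the more exothermic EA.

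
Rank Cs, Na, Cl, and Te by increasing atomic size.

Cl < Te < Na < Cs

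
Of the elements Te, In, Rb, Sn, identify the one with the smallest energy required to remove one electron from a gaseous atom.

Rb is in period 5, group 1; In is in period 5, group 13; Sn is in period 5, group 14; Te is in period 5, group 16.
Removing the outermost electron gets harder across a period and easier down a group.
All lie in period 5, so first ionization energy increases left to right.
The smallest energy required to remove one electron from a gaseous atom among these belongs to Rb.

Rb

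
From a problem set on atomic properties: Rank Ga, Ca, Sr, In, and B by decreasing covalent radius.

Sr > Ca > In > Ga > B

Radius decreases left→right (rising Z_eff, same n) and increases top→bottom (higher n).
Neither a single period nor a single group — weigh both effects.
Ga > B: they share group 13; the group trend gives Ga the larger value.
In > Ga: they share group 13; the group trend gives In the larger value.
Ca > In: period and group pull opposite ways; the across-period shift dominates (171 vs 142 pm).
Sr > Ca: Sr sits below Ca in group 2, so the down-group effect alone puts Sr larger.
Approximate values (pm): B 85, Ca 171, Ga 124, Sr 185, In 142.
So from largest to smallest: Sr > Ca > In > Ga > B.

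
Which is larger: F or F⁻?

F⁻

Forming F⁻ adds 1 electron to F. More electron–electron repulsion in the same shell, with unchanged nuclear charge, lets the cloud expand.
An anion is larger than its parent atom: F⁻ > F.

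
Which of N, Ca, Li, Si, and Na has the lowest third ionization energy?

IE_3 is the cost of taking one more electron from the +2 cation: N²⁺ still has 3 valence electrons; Ca²⁺ is the bare [Ar] core; Li²⁺ is already 1 electron into the core; Si²⁺ still has 2 valence electrons; Na²⁺ is already 1 electron into the core.
Breaking into a closed-shell core is much more expensive than removing a leftover valence electron — Ca, Na and Li have the largest IE_3 here.
Valence configurations: N²⁺ [He]2s²2p¹, Si²⁺ [Ne]3s².
Approximate IE_3 values (kJ/mol): N 4578, Ca 4912, Li 11815, Si 3232, Na 6910.
Hence IE_3: Si < N < Ca < Na < Li.

Si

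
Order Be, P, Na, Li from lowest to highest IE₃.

The third ionization energy removes an electron from the +2 ion. For each element: Be²⁺ is the bare [He] core; P²⁺ still has 3 valence electrons; Na²⁺ is already 1 electron into the core; Li²⁺ is already 1 electron into the core.
Pulling an electron out of a noble-gas core costs far more than removing a remaining valence electron, so Na, Li and Be sit at the high end of IE_3.
The numbers (kJ/mol): Be 14849, P 2914, Na 6910, Li 11815.
Putting it together, IE_3: P < Na < Li < Be.

P, Na, Li, Be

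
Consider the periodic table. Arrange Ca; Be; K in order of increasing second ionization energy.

Consider each +1 ion: Ca⁺ still has 1 valence electron; Be⁺ still has 1 valence electron; K⁺ is the bare [Ar] core.
Core electrons are held far more tightly than valence electrons, so K tops the IE_2 order.
Valence configurations: Ca⁺ [Ar]4s¹, Be⁺ [He]2s¹.
Approximate IE_2 values (kJ/mol): Ca 1145, Be 1757, K 3052.
So the second ionization energies run Ca < Be < K.

Ca < Be < K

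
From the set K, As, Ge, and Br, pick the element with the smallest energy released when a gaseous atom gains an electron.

K is in period 4, group 1; Ge is in period 4, group 14; As is in period 4, group 15; Br is in period 4, group 17.
Electron affinity generally becomes more exothermic across a period toward the halogens and less exothermic down a group.
All lie in period 4; the across-period trend (electron affinity increases left to right) applies, with the exception below.
Note the exception: Ge has a higher electron affinity than As, contrary to the simple trend — adding an electron to As's half-filled 4p³ is unfavourable, so Ge (4p²) has the more exothermic EA.
Tabulated electron affinity (kJ/mol): K 48, Ge 119, As 78, Br 325.
The smallest energy released when a gaseous atom gains an electron among these belongs to K.

K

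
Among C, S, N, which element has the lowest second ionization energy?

Consider each +1 ion: C⁺ still has 3 valence electrons; S⁺ still has 5 valence electrons; N⁺ still has 4 valence electrons.
All are still removing valence electrons, so compare the +1 ions as you would atoms: IE_2 generally rises across a period (higher Z_eff) and falls down a group (larger shell), subject to the usual subshell exceptions.
Valence configurations: C⁺ [He]2s²2p¹, S⁺ [Ne]3s²3p³, N⁺ [He]2s²2p².
Tabulated IE_2 (kJ/mol): C 2353, S 2252, N 2856.
Overall IE_2 order: S < C < N.

S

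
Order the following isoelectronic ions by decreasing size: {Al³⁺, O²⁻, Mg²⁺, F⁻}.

O²⁻, F⁻, Mg²⁺, Al³⁺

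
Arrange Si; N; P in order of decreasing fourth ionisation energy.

The fourth ionization energy removes an electron from the +3 ion. For each element: Si³⁺ still has 1 valence electron; N³⁺ still has 2 valence electrons; P³⁺ still has 2 valence electrons.
All are still removing valence electrons, so compare the +3 ions as you would atoms: IE_4 generally rises across a period (higher Z_eff) and falls down a group (larger shell), subject to the usual subshell exceptions.
Valence configurations: Si³⁺ [Ne]3s¹, N³⁺ [He]2s², P³⁺ [Ne]3s².
Tabulated IE_4 (kJ/mol): Si 4356, N 7475, P 4964.
Overall IE_4 order: Si < P < N.

N > P > Si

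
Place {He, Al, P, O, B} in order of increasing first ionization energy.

Al < B < P < O < He

He is in period 1, group 18; B is in period 2, group 13; O is in period 2, group 16; Al is in period 3, group 13; P is in period 3, group 15.
Removing the outermost electron gets harder across a period and easier down a group.
Neither a single period nor a single group — weigh both effects.
B > Al: they share group 13; the group trend gives B the larger value.
P > B: period and group pull opposite ways; the across-period shift dominates (1012 vs 801 kJ/mol).
O > P: relative to P, both the across-period and down-group shifts push O's first ionization energy up.
He > O: relative to O, both the across-period and down-group shifts push He's first ionization energy up.
Tabulated first ionization energy (kJ/mol): He 2372, B 801, O 1314, Al 578, P 1012.
So from lowest to highest: Al < B < P < O < He.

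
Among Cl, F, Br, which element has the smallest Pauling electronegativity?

F is in period 2, group 17; Cl is in period 3, group 17; Br is in period 4, group 17.
Electronegativity increases across a period and decreases down a group, tracking effective nuclear charge and atomic size.
All are in group 17, so electronegativity increases up the group.
The smallest Pauling electronegativity among these belongs to Br.

Br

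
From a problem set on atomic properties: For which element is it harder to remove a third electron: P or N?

N

The third ionization energy removes an electron from the +2 ion. For each element: P²⁺ still has 3 valence electrons; N²⁺ still has 3 valence electrons.
All are still removing valence electrons, so compare the +2 ions as you would atoms: IE_3 generally rises across a period (higher Z_eff) and falls down a group (larger shell), subject to the usual subshell exceptions.
Valence configurations: P²⁺ [Ne]3s²3p¹, N²⁺ [He]2s²2p¹.
Tabulated IE_3 (kJ/mol): P 2914, N 4578.
Overall IE_3 order: P < N.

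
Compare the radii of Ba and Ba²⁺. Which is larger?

Forming Ba²⁺ removes 2 electrons from Ba. Fewer electrons for the same nuclear charge means less shielding and a higher Z_eff on the remaining electrons, and for main-group metals the entire outer shell is lost.
A cation is smaller than its parent atom: Ba²⁺ < Ba.

Ba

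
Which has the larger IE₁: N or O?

N

Removing the outermost electron gets harder across a period and easier down a group.
All lie in period 2; the across-period trend (first ionization energy increases left to right) applies, with the exception below.
Note the exception: N has a higher first ionization energy than O, contrary to the simple trend — pairing an electron in O's 2p⁴ costs repulsion energy, so O ionizes more easily than half-filled N (2p³).
Tabulated first ionization energy (kJ/mol): N 1402, O 1314.
So N has the larger IE₁ (N > O).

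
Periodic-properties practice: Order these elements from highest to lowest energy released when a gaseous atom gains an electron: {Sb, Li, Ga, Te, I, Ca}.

Li is in period 2, group 1; Ca is in period 4, group 2; Ga is in period 4, group 13; Sb is in period 5, group 15; Te is in period 5, group 16; I is in period 5, group 17.
Electron affinity generally becomes more exothermic across a period toward the halogens and less exothermic down a group.
Neither a single period nor a single group — weigh both effects.
Ga > Ca: Ga lies to the right of Ca in period 4, so the across-period effect alone puts Ga higher.
Li > Ga: period and group pull opposite ways; the down-group shift dominates (60 vs 29 kJ/mol).
Sb > Li: period and group pull opposite ways; the across-period shift dominates (103 vs 60 kJ/mol).
Te > Sb: Te lies to the right of Sb in period 5, so the across-period effect alone puts Te higher.
I > Te: I lies to the right of Te in period 5, so the across-period effect alone puts I higher.
For reference (kJ/mol): Li 60, Ca 2, Ga 29, Sb 103, Te 190, I 295.
So from highest to lowest: I > Te > Sb > Li > Ga > Ca.

I > Te > Sb > Li > Ga > Ca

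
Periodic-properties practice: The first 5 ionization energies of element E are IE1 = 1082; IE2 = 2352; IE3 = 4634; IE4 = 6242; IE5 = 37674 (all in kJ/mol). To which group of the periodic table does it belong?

Group 14

Look for the largest jump between consecutive ionization energies: IE5/IE4 ≈ 6.0, far larger than any earlier ratio.
That jump marks the point where a core electron is being removed. So the atom has 4 valence electrons.
A main-group element with 4 valence electrons is in group 14.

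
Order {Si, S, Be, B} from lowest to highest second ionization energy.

Si < Be < S < B

Consider each +1 ion: Si⁺ still has 3 valence electrons; S⁺ still has 5 valence electrons; Be⁺ still has 1 valence electron; B⁺ still has 2 valence electrons.
All are still removing valence electrons, so compare the +1 ions as you would atoms: IE_2 generally rises across a period (higher Z_eff) and falls down a group (larger shell), subject to the usual subshell exceptions.
Valence configurations: Si⁺ [Ne]3s²3p¹, S⁺ [Ne]3s²3p³, Be⁺ [He]2s¹, B⁺ [He]2s².
Tabulated IE_2 (kJ/mol): Si 1577, S 2252, Be 1757, B 2427.
Overall IE_2 order: Si < Be < S < B.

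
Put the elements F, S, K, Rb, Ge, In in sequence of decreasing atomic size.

Rb > K > In > Ge > S > F

Atomic radius shrinks across a period as nuclear charge pulls the same shell inward, and grows down a group as new shells are added.
Here both period and group differ, so the two effects have to be weighed against each other.
S > F: both effects reinforce here, so S is clearly the larger of the two.
Ge > S: both effects reinforce here, so Ge is clearly the larger of the two.
In > Ge: both effects reinforce here, so In is clearly the larger of the two.
K > In: period and group pull opposite ways; the across-period shift dominates (196 vs 142 pm).
Rb > K: Rb sits below K in group 1, so the down-group effect alone puts Rb larger.
For reference (pm): F 64, S 103, K 196, Ge 121, Rb 210, In 142.
So from largest to smallest: Rb > K > In > Ge > S > F.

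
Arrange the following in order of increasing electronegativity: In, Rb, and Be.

Rb < Be < In

Be is in period 2, group 2; Rb is in period 5, group 1; In is in period 5, group 13.
Smaller atoms with higher effective nuclear charge are more electronegative.
Neither a single period nor a single group — weigh both effects.
Be > Rb: both effects reinforce here, so Be is clearly the higher of the two.
In > Be: the two effects oppose for this pair; the across-period effect wins (1.78 vs 1.57).
Tabulated electronegativity (Pauling): Be 1.57, Rb 0.82, In 1.78.
So from lowest to highest: Rb < Be < In.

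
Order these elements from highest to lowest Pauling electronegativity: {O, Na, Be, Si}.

O > Si > Be > Na

Be is in period 2, group 2; O is in period 2, group 16; Na is in period 3, group 1; Si is in period 3, group 14.
Smaller atoms with higher effective nuclear charge are more electronegative.
Here both period and group differ, so the two effects have to be weighed against each other.
Be > Na: relative to Na, both the across-period and down-group shifts push Be's electronegativity up.
Si > Be: period and group pull opposite ways; the across-period shift dominates (1.90 vs 1.57).
O > Si: relative to Si, both the across-period and down-group shifts push O's electronegativity up.
Tabulated electronegativity (Pauling): Be 1.57, O 3.44, Na 0.93, Si 1.90.
So from highest to lowest: O > Si > Be > Na.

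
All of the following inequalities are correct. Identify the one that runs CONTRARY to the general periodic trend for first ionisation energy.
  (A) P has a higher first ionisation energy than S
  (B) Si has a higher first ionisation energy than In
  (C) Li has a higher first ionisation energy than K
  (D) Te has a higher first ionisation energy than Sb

The general trend: first ionisation energy increases across a period and decreases down a group.
(A) P (period 3, group 15) vs S (period 3, group 16): the stated order contradicts the simple trend.
(B) Si (period 3, group 14) vs In (period 5, group 13): the stated order agrees with the simple trend.
(C) Li (period 2, group 1) vs K (period 4, group 1): the stated order agrees with the simple trend.
(D) Te (period 5, group 16) vs Sb (period 5, group 15): the stated order agrees with the simple trend.
The exception is (A): S (3p⁴) ionizes more easily than half-filled P (3p³) because the paired 3p electron in S is pushed out by e⁻–e⁻ repulsion.

(A)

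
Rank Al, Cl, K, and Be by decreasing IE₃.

Be > K > Cl > Al

The third ionization energy removes an electron from the +2 ion. For each element: Al²⁺ still has 1 valence electron; Cl²⁺ still has 5 valence electrons; K²⁺ is already 1 electron into the core; Be²⁺ is the bare [He] core.
Core electrons are held far more tightly than valence electrons, so K and Be top the IE_3 order.
Valence configurations: Al²⁺ [Ne]3s¹, Cl²⁺ [Ne]3s²3p³.
Approximate IE_3 values (kJ/mol): Al 2745, Cl 3822, K 4420, Be 14849.
Hence IE_3: Al < Cl < K < Be.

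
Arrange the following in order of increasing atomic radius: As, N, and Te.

N < As < Te

Across a period the added protons contract the valence shell; down a group each new principal shell makes the atom larger.
Here both period and group differ, so the two effects have to be weighed against each other.
As > N: they share group 15; the group trend gives As the larger value.
Te > As: the two effects oppose for this pair; the down-group effect wins (136 vs 121 pm).
For reference (pm): N 71, As 121, Te 136.
So from smallest to largest: N < As < Te.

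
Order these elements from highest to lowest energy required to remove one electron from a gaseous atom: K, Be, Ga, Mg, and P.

Removing the outermost electron gets harder across a period and easier down a group.
These span different periods and groups, so the two trends combine.
Ga > K: Ga lies to the right of K in period 4, so the across-period effect alone puts Ga higher.
Mg > Ga: period and group pull opposite ways; the down-group shift dominates (738 vs 579 kJ/mol).
Be > Mg: Be sits above Mg in group 2, so the down-group effect alone puts Be higher.
P > Be: the two effects oppose for this pair; the across-period effect wins (1012 vs 900 kJ/mol).
Approximate values (kJ/mol): Be 900, Mg 738, P 1012, K 419, Ga 579.
So from highest to lowest: P > Be > Mg > Ga > K.

P, Be, Mg, Ga, K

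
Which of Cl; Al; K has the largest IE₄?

The fourth ionization energy removes an electron from the +3 ion. For each element: Cl³⁺ still has 4 valence electrons; Al³⁺ is the bare [Ne] core; K³⁺ is already 2 electrons into the core.
Breaking into a closed-shell core is much more expensive than removing a leftover valence electron — K and Al have the largest IE_4 here.
The numbers (kJ/mol): Cl 5159, Al 11577, K 5877.
So the fourth ionization energies run Cl < K < Al.

Al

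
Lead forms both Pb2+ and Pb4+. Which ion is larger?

Pb2+

Both ions have Z = 82 protons, but Pb4+ has lost more electrons, so its remaining electrons feel a larger effective nuclear charge per electron and are pulled in more tightly.
Higher positive charge → smaller ion, so Pb2+ > Pb4+.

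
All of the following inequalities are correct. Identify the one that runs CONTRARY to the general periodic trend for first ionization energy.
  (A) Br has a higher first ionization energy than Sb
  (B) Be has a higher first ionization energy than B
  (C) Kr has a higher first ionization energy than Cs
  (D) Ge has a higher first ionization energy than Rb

(B)

The general trend: first ionization energy increases across a period and decreases down a group.
(A) Br (period 4, group 17) vs Sb (period 5, group 15): the stated order agrees with the simple trend.
(B) Be (period 2, group 2) vs B (period 2, group 13): the stated order contradicts the simple trend.
(C) Kr (period 4, group 18) vs Cs (period 6, group 1): the stated order agrees with the simple trend.
(D) Ge (period 4, group 14) vs Rb (period 5, group 1): the stated order agrees with the simple trend.
The exception is (B): removing B's lone 2p electron is easier than breaking Be's filled 2s².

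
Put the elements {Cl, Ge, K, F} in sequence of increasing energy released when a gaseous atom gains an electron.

F is in period 2, group 17; Cl is in period 3, group 17; K is in period 4, group 1; Ge is in period 4, group 14.
Adding an electron releases more energy for atoms nearer the top right (short of the noble gases).
These span different periods and groups, so the two trends combine.
Ge > K: both are in period 4; the period trend gives Ge the larger value.
F > Ge: relative to Ge, both the across-period and down-group shifts push F's electron affinity up.
Cl > F: this pair runs against the simple trend — see the exception note.
Note the exception: Cl has a higher electron affinity than F, contrary to the simple trend — F's small 2p subshell makes the incoming electron feel strong e⁻–e⁻ repulsion, so Cl actually releases more energy on gaining an electron.
Tabulated electron affinity (kJ/mol): F 328, Cl 349, K 48, Ge 119.
So from lowest to highest: K < Ge < F < Cl.

K < Ge < F < Cl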